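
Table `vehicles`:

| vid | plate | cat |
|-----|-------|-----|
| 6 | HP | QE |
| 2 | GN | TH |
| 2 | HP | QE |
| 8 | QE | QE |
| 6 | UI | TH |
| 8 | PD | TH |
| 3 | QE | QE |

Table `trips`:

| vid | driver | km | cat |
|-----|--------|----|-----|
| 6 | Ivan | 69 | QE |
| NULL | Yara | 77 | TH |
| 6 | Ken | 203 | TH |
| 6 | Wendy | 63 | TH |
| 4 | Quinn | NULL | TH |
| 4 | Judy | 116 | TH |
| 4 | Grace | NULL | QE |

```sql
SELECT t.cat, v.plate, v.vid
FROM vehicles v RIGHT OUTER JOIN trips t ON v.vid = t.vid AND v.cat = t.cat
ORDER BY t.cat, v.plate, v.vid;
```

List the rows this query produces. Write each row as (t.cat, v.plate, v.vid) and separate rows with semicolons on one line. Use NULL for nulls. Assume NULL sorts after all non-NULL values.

(QE, HP, 6); (QE, NULL, NULL); (TH, UI, 6); (TH, UI, 6); (TH, NULL, NULL); (TH, NULL, NULL); (TH, NULL, NULL)

RIGHT JOIN keeps every row from `trips`; unmatched rows get NULL for `vehicles`'s columns.
Matching on v.vid = t.vid AND v.cat = t.cat. A NULL in a compared column never satisfies the condition.
- v[0] vid=6, cat=QE → 1 match(es) in t → 1 row(s).
- v[1] vid=2, cat=TH → no match.
- v[2] vid=2, cat=QE → no match.
- v[3] vid=8, cat=QE → no match.
- v[4] vid=6, cat=TH → 2 match(es) in t → 2 row(s).
- v[5] vid=8, cat=TH → no match.
- v[6] vid=3, cat=QE → no match.
- 4 t row(s) had no v match → kept, v columns NULL.
After projecting and ordering:
t.cat | v.plate | v.vid
QE | HP | 6
QE | NULL | NULL
TH | UI | 6
TH | UI | 6
TH | NULL | NULL
TH | NULL | NULL
TH | NULL | NULL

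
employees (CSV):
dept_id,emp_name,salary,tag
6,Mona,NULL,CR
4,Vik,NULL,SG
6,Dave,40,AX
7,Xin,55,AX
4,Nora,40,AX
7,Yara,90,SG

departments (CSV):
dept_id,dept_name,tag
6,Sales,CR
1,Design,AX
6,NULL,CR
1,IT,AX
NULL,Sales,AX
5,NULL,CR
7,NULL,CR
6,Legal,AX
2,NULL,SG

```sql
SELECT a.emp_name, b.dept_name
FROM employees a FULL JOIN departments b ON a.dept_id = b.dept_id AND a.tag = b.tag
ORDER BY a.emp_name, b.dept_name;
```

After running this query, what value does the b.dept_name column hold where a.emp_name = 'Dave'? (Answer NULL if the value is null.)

FULL OUTER JOIN keeps every row from both sides; unmatched rows get NULL for the other side's columns.
Matching on a.dept_id = b.dept_id AND a.tag = b.tag. A NULL in a compared column never satisfies the condition.
- dept_id=6, tag=CR: 2 matching b row(s), so 2 row(s) emitted.
- dept_id=4, tag=SG: no b row matches, row kept with b columns NULL.
- dept_id=6, tag=AX: 1 matching b row(s), so 1 row(s) emitted.
- dept_id=7, tag=AX: no b row matches, row kept with b columns NULL.
- dept_id=4, tag=AX: no b row matches, row kept with b columns NULL.
- dept_id=7, tag=SG: no b row matches, row kept with b columns NULL.
- 6 b row(s) had no a match → kept, a columns NULL.

Legal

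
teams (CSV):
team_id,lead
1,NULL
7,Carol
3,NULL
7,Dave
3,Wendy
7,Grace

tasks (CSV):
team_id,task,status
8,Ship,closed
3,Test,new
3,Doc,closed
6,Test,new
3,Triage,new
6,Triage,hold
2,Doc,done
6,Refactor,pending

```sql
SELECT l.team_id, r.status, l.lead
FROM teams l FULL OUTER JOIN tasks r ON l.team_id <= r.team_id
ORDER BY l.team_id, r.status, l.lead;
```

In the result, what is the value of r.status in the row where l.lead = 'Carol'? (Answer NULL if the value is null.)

FULL OUTER JOIN keeps every row from both sides; unmatched rows get NULL for the other side's columns.
Matching on l.team_id <= r.team_id.
- l[0] team_id=1 → 8 match(es) in r → 8 row(s).
- l[1] team_id=7 → 1 match(es) in r → 1 row(s).
- l[2] team_id=3 → 7 match(es) in r → 7 row(s).
- l[3] team_id=7 → 1 match(es) in r → 1 row(s).
- l[4] team_id=3 → 7 match(es) in r → 7 row(s).
- l[5] team_id=7 → 1 match(es) in r → 1 row(s).

closed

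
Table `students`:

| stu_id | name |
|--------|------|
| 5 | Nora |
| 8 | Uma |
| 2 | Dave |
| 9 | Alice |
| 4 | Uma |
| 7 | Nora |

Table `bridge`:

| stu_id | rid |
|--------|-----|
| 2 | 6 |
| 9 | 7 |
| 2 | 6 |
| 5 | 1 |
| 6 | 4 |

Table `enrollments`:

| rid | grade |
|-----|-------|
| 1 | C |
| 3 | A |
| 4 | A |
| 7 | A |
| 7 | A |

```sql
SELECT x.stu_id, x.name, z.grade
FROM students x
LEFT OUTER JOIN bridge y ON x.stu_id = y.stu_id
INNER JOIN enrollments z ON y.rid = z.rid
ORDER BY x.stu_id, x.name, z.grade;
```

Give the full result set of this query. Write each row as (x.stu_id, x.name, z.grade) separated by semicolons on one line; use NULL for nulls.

Evaluate left to right. First `students x LEFT JOIN bridge y` on stu_id: 7 row(s).
Then INNER JOIN `enrollments z` on rid: keep only rows whose y.rid appears in z.

(5, Nora, C); (9, Alice, A); (9, Alice, A)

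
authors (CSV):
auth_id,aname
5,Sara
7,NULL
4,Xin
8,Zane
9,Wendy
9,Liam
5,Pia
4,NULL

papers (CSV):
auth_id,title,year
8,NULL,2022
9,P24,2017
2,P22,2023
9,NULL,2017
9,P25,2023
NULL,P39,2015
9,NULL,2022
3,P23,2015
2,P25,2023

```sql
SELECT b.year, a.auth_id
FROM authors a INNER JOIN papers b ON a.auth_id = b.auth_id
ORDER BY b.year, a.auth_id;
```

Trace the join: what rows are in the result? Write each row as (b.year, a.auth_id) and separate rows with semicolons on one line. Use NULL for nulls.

(2017, 9); (2017, 9); (2017, 9); (2017, 9); (2022, 8); (2022, 9); (2022, 9); (2023, 9); (2023, 9)

INNER JOIN keeps only pairs where the ON condition holds.
Matching on a.auth_id = b.auth_id. A NULL in a compared column never satisfies the condition.
- a[0] auth_id=5 → no match; dropped.
- a[1] auth_id=7 → no match; dropped.
- a[2] auth_id=4 → no match; dropped.
- a[3] auth_id=8 → 1 match(es) in b → 1 row(s).
- a[4] auth_id=9 → 4 match(es) in b → 4 row(s).
- a[5] auth_id=9 → 4 match(es) in b → 4 row(s).
- a[6] auth_id=5 → no match; dropped.
- a[7] auth_id=4 → no match; dropped.
After projecting and ordering:
b.year | a.auth_id
2017 | 9
2017 | 9
2017 | 9
2017 | 9
2022 | 8
2022 | 9
2022 | 9
2023 | 9
2023 | 9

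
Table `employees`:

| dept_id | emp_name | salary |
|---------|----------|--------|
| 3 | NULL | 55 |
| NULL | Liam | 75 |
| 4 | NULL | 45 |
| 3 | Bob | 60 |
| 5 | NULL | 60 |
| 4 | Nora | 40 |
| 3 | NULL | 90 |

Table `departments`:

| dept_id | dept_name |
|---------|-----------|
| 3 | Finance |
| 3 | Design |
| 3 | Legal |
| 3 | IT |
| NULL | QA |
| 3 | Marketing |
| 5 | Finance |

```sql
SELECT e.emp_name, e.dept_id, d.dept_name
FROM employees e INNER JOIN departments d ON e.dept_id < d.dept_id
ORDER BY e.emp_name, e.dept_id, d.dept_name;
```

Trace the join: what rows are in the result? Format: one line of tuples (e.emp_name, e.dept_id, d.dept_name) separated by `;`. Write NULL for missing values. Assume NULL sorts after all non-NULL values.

INNER JOIN keeps only pairs where the ON condition holds.
Matching on e.dept_id < d.dept_id. A NULL in a compared column never satisfies the condition.
- e[0] dept_id=3 → 1 match(es) in d → 1 row(s).
- e[1] dept_id=NULL → no match; dropped.
- e[2] dept_id=4 → 1 match(es) in d → 1 row(s).
- e[3] dept_id=3 → 1 match(es) in d → 1 row(s).
- e[4] dept_id=5 → no match; dropped.
- e[5] dept_id=4 → 1 match(es) in d → 1 row(s).
- e[6] dept_id=3 → 1 match(es) in d → 1 row(s).
After projecting and ordering:
e.emp_name | e.dept_id | d.dept_name
Bob | 3 | Finance
Nora | 4 | Finance
NULL | 3 | Finance
NULL | 3 | Finance
NULL | 4 | Finance

(Bob, 3, Finance); (Nora, 4, Finance); (NULL, 3, Finance); (NULL, 3, Finance); (NULL, 4, Finance)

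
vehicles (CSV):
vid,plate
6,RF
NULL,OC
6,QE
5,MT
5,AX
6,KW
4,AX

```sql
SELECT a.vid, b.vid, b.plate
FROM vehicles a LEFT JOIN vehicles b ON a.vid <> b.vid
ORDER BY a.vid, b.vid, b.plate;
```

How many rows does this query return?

23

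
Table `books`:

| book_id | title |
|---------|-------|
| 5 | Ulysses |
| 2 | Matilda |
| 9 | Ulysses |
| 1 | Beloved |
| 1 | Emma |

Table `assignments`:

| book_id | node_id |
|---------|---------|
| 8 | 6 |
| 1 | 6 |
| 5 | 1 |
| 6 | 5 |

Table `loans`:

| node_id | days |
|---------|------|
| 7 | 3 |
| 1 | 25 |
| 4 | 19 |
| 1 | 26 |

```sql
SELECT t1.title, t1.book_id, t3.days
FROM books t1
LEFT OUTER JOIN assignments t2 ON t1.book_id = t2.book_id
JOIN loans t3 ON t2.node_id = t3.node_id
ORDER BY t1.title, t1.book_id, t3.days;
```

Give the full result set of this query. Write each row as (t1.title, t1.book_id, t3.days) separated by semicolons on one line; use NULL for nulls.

Step 1 — t1 LEFT JOIN t2 on book_id → 5 row(s).
Then INNER JOIN `loans t3` on node_id: keep only rows whose t2.node_id appears in t3.

(Ulysses, 5, 25); (Ulysses, 5, 26)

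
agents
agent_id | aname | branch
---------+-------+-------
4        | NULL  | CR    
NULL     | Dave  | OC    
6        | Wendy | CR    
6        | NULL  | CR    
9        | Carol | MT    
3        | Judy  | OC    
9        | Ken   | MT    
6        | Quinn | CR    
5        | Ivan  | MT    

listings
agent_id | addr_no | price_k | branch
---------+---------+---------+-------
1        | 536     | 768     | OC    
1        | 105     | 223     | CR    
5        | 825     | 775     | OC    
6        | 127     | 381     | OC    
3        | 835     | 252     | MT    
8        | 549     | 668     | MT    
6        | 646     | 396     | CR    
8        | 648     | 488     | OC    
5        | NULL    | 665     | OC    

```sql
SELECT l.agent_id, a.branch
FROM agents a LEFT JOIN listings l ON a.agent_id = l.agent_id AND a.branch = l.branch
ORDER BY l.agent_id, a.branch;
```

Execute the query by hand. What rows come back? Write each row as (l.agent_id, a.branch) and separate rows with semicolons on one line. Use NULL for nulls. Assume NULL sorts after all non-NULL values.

LEFT JOIN keeps every row from `agents`; unmatched rows get NULL for `listings`'s columns.
Matching on a.agent_id = l.agent_id AND a.branch = l.branch. A NULL in a compared column never satisfies the condition.
- a (agent_id=4, branch=CR) has no partner → padded with NULL.
- a (agent_id=NULL, branch=OC) has no partner → padded with NULL.
- a (agent_id=6, branch=CR) pairs with 1 row(s) of l.
- a (agent_id=6, branch=CR) pairs with 1 row(s) of l.
- a (agent_id=9, branch=MT) has no partner → padded with NULL.
- a (agent_id=3, branch=OC) has no partner → padded with NULL.
- a (agent_id=9, branch=MT) has no partner → padded with NULL.
- a (agent_id=6, branch=CR) pairs with 1 row(s) of l.
- a (agent_id=5, branch=MT) has no partner → padded with NULL.
After projecting and ordering:
l.agent_id | a.branch
6 | CR
6 | CR
6 | CR
NULL | CR
NULL | MT
NULL | MT
NULL | MT
NULL | OC
NULL | OC

(6, CR); (6, CR); (6, CR); (NULL, CR); (NULL, MT); (NULL, MT); (NULL, MT); (NULL, OC); (NULL, OC)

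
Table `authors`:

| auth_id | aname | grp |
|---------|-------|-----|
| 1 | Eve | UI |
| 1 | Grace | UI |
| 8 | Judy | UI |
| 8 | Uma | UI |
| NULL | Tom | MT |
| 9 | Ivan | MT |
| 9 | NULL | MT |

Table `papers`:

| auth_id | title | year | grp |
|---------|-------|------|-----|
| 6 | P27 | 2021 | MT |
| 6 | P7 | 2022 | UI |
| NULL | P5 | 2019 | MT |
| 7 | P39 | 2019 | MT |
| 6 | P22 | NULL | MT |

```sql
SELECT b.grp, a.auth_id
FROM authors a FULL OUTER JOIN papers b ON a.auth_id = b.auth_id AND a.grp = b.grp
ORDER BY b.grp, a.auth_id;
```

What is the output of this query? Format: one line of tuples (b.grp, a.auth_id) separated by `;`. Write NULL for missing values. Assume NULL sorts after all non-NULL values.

(MT, NULL); (MT, NULL); (MT, NULL); (MT, NULL); (UI, NULL); (NULL, 1); (NULL, 1); (NULL, 8); (NULL, 8); (NULL, 9); (NULL, 9); (NULL, NULL)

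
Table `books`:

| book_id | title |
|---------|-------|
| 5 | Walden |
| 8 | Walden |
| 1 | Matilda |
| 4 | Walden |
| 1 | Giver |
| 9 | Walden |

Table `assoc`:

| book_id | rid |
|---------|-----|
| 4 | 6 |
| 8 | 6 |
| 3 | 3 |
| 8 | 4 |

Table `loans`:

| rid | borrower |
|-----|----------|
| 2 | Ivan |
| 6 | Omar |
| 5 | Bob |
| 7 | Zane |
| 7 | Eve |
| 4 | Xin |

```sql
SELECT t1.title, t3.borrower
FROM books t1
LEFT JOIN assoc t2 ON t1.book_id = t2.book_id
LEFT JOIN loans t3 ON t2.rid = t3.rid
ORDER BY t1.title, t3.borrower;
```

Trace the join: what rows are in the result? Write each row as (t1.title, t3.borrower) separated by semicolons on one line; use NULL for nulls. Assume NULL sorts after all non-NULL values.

Step 1 — t1 LEFT JOIN t2 on book_id → 7 row(s).
Then LEFT JOIN `loans t3` on rid: each of those 7 rows is kept; rows whose t2.rid has no match in t3 get NULL for t3's columns.

(Giver, NULL); (Matilda, NULL); (Walden, Omar); (Walden, Omar); (Walden, Xin); (Walden, NULL); (Walden, NULL)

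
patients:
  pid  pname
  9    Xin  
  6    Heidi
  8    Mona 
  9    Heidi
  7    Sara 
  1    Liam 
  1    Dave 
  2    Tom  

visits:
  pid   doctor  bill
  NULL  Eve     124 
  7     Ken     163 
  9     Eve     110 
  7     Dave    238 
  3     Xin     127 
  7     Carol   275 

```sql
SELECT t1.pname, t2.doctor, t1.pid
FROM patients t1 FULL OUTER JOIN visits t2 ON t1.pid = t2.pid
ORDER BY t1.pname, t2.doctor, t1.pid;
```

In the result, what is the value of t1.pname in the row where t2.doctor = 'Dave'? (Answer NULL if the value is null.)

Sara

FULL OUTER JOIN keeps every row from both sides; unmatched rows get NULL for the other side's columns.
Matching on t1.pid = t2.pid. A NULL in a compared column never satisfies the condition.
- t1 (pid=9) pairs with 1 row(s) of t2.
- t1 (pid=6) has no partner → padded with NULL.
- t1 (pid=8) has no partner → padded with NULL.
- t1 (pid=9) pairs with 1 row(s) of t2.
- t1 (pid=7) pairs with 3 row(s) of t2.
- t1 (pid=1) has no partner → padded with NULL.
- t1 (pid=1) has no partner → padded with NULL.
- t1 (pid=2) has no partner → padded with NULL.
- 2 t2 row(s) had no t1 match → kept, t1 columns NULL.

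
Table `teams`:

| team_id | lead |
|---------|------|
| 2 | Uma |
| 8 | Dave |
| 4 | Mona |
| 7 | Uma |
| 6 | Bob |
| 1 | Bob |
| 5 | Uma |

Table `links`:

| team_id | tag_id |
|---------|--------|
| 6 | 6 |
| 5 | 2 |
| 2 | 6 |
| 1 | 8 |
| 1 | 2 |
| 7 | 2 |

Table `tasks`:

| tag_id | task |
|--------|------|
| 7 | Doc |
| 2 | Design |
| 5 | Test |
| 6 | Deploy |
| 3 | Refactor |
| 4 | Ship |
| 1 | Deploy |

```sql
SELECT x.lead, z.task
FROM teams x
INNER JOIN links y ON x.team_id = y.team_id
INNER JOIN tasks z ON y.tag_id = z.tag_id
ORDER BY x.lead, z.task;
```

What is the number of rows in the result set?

Step 1 — x INNER JOIN y on team_id → 6 row(s).
Then INNER JOIN `tasks z` on tag_id: keep only rows whose y.tag_id appears in z.
Result: 5 row(s).

5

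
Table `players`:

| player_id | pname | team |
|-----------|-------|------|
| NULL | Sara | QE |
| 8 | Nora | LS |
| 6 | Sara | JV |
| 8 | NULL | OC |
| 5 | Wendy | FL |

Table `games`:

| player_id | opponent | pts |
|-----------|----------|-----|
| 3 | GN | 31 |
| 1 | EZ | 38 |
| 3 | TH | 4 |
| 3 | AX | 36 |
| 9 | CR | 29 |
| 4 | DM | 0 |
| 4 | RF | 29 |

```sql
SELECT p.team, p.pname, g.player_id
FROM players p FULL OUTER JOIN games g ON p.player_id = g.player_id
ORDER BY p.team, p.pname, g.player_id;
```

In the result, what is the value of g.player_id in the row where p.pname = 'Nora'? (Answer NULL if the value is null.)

NULL

FULL OUTER JOIN keeps every row from both sides; unmatched rows get NULL for the other side's columns.
Matching on p.player_id = g.player_id. A NULL in a compared column never satisfies the condition.
Matched pairs: 0; unmatched p rows kept: 5; unmatched g rows kept: 7.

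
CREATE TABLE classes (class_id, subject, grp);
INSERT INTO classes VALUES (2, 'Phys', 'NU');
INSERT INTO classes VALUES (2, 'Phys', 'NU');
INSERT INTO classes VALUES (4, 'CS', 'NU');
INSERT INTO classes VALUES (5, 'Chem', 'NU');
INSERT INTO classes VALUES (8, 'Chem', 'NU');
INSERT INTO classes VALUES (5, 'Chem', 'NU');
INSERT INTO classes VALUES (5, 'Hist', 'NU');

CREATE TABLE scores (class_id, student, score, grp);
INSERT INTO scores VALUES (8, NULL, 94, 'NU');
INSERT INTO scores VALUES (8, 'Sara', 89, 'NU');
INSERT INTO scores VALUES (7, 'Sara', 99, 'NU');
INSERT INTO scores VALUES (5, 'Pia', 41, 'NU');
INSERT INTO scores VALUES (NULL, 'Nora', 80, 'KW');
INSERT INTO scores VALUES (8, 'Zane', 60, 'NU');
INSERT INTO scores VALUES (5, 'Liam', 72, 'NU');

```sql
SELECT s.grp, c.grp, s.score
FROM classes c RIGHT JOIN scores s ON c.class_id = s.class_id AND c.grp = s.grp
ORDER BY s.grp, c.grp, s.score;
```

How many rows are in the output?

11

RIGHT JOIN keeps every row from `scores`; unmatched rows get NULL for `classes`'s columns.
Matching on c.class_id = s.class_id AND c.grp = s.grp. A NULL in a compared column never satisfies the condition.
Matched pairs: 9; unmatched s rows kept: 2.
Total: 9 matched + 2 padded = 11 rows.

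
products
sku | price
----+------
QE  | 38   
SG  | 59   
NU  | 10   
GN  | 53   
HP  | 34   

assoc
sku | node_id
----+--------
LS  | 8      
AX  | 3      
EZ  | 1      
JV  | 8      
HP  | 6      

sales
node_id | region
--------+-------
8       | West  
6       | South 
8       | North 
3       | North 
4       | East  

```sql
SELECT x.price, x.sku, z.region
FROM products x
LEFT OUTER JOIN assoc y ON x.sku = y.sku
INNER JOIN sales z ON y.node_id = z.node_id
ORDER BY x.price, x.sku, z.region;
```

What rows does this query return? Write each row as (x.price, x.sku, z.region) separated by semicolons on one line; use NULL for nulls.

(34, HP, South)

Evaluate left to right. First `products x LEFT JOIN assoc y` on sku: 5 row(s).
Then INNER JOIN `sales z` on node_id: keep only rows whose y.node_id appears in z.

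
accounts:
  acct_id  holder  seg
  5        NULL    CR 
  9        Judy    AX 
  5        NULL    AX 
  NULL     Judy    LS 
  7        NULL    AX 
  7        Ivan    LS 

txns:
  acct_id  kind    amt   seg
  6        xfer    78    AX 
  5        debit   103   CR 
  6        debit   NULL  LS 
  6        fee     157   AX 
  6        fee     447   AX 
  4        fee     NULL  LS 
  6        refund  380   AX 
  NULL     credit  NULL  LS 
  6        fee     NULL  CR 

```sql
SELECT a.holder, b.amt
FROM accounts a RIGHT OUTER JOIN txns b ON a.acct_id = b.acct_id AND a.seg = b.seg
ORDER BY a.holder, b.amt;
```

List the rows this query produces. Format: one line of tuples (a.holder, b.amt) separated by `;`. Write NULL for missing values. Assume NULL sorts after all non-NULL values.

(NULL, 78); (NULL, 103); (NULL, 157); (NULL, 380); (NULL, 447); (NULL, NULL); (NULL, NULL); (NULL, NULL); (NULL, NULL)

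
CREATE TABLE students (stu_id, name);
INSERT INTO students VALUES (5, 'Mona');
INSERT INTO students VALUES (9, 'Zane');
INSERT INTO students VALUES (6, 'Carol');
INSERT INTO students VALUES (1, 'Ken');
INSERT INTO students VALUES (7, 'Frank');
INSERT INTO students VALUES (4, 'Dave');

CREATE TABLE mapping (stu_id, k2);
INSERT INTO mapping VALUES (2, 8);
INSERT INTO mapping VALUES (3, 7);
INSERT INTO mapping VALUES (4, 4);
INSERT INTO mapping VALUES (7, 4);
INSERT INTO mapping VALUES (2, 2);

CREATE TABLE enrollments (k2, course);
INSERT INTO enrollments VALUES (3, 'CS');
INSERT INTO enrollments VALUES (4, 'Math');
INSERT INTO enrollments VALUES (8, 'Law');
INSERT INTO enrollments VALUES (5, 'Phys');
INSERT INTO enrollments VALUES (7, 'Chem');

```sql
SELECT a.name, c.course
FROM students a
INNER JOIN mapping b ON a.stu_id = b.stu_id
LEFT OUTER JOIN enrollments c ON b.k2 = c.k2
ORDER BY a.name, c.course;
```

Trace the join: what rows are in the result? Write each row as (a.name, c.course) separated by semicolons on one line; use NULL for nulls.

(Dave, Math); (Frank, Math)

Step 1 — a INNER JOIN b on stu_id → 2 row(s).
Then LEFT JOIN `enrollments c` on k2: each of those 2 rows is kept; rows whose b.k2 has no match in c get NULL for c's columns.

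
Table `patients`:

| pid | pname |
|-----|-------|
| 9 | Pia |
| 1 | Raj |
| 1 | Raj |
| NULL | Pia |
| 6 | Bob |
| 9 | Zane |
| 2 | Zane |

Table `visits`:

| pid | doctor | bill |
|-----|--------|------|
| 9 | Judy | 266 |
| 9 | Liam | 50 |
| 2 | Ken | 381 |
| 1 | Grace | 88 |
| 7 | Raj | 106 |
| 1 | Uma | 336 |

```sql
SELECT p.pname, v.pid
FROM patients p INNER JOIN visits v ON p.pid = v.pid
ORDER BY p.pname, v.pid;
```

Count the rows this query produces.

9

INNER JOIN keeps only pairs where the ON condition holds.
Matching on p.pid = v.pid. A NULL in a compared column never satisfies the condition.
- p row (pid=9): matches 2 v row(s) → 2 output row(s).
- p row (pid=1): matches 2 v row(s) → 2 output row(s).
- p row (pid=1): matches 2 v row(s) → 2 output row(s).
- p row (pid=NULL): no match → dropped.
- p row (pid=6): no match → dropped.
- p row (pid=9): matches 2 v row(s) → 2 output row(s).
- p row (pid=2): matches 1 v row(s) → 1 output row(s).
Total: 9 rows.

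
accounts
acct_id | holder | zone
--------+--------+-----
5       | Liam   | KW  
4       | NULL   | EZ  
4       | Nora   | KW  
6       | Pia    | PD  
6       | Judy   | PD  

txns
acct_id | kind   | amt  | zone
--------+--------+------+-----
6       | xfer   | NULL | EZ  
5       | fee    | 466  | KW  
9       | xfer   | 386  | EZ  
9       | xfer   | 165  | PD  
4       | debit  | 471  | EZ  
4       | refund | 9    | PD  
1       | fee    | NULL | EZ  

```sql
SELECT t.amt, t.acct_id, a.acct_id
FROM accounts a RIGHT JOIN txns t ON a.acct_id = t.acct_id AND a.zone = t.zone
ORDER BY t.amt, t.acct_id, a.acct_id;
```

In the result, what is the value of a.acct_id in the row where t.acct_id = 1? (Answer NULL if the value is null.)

RIGHT JOIN keeps every row from `txns`; unmatched rows get NULL for `accounts`'s columns.
Matching on a.acct_id = t.acct_id AND a.zone = t.zone.
Matched pairs: 2; unmatched t rows kept: 5.

NULL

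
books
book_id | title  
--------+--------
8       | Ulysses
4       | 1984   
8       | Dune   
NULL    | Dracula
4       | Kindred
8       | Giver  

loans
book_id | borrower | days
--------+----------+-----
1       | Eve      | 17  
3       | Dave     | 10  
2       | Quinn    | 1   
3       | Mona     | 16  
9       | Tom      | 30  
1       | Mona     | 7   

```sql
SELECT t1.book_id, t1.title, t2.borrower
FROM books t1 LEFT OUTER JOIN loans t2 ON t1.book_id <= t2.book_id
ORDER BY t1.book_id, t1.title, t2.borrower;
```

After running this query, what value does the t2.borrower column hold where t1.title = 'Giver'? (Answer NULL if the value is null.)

Tom

LEFT JOIN keeps every row from `books`; unmatched rows get NULL for `loans`'s columns.
Matching on t1.book_id <= t2.book_id. A NULL in a compared column never satisfies the condition.
- t1 (book_id=8) pairs with 1 row(s) of t2.
- t1 (book_id=4) pairs with 1 row(s) of t2.
- t1 (book_id=8) pairs with 1 row(s) of t2.
- t1 (book_id=NULL) has no partner → padded with NULL.
- t1 (book_id=4) pairs with 1 row(s) of t2.
- t1 (book_id=8) pairs with 1 row(s) of t2.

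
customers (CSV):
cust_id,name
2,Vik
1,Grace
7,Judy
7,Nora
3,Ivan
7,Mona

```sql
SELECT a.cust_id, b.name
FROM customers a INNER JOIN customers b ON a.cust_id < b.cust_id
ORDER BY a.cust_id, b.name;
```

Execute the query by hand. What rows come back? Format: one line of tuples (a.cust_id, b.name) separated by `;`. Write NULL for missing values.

(1, Ivan); (1, Judy); (1, Mona); (1, Nora); (1, Vik); (2, Ivan); (2, Judy); (2, Mona); (2, Nora); (3, Judy); (3, Mona); (3, Nora)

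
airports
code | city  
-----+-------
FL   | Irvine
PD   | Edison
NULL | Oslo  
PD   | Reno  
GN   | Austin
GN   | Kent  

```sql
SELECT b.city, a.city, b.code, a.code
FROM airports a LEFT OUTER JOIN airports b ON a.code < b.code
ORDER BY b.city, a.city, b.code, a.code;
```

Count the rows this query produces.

11

LEFT JOIN keeps every row from `airports a`; unmatched rows get NULL for `airports b`'s columns.
Matching on a.code < b.code. A NULL in a compared column never satisfies the condition.
- a (code=FL) pairs with 4 row(s) of b.
- a (code=PD) has no partner → padded with NULL.
- a (code=NULL) has no partner → padded with NULL.
- a (code=PD) has no partner → padded with NULL.
- a (code=GN) pairs with 2 row(s) of b.
- a (code=GN) pairs with 2 row(s) of b.
Total: 8 matched + 3 padded = 11 rows.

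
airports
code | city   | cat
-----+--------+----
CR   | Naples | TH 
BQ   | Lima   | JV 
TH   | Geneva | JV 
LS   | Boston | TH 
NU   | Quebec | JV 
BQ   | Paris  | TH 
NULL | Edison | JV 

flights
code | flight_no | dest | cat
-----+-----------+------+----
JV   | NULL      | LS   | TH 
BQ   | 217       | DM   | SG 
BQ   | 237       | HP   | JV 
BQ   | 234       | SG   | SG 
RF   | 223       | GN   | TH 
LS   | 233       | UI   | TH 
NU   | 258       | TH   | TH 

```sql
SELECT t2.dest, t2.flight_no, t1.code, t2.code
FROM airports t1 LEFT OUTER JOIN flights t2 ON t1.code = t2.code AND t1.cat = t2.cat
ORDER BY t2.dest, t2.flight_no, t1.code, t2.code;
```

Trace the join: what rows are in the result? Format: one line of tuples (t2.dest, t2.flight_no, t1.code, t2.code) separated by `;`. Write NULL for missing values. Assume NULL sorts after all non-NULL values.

(HP, 237, BQ, BQ); (UI, 233, LS, LS); (NULL, NULL, BQ, NULL); (NULL, NULL, CR, NULL); (NULL, NULL, NU, NULL); (NULL, NULL, TH, NULL); (NULL, NULL, NULL, NULL)

LEFT JOIN keeps every row from `airports`; unmatched rows get NULL for `flights`'s columns.
Matching on t1.code = t2.code AND t1.cat = t2.cat. A NULL in a compared column never satisfies the condition.
- t1[0] code=CR, cat=TH → no match; kept with NULLs on the t2 side.
- t1[1] code=BQ, cat=JV → 1 match(es) in t2 → 1 row(s).
- t1[2] code=TH, cat=JV → no match; kept with NULLs on the t2 side.
- t1[3] code=LS, cat=TH → 1 match(es) in t2 → 1 row(s).
- t1[4] code=NU, cat=JV → no match; kept with NULLs on the t2 side.
- t1[5] code=BQ, cat=TH → no match; kept with NULLs on the t2 side.
- t1[6] code=NULL, cat=JV → no match; kept with NULLs on the t2 side.
After projecting and ordering:
t2.dest | t2.flight_no | t1.code | t2.code
HP | 237 | BQ | BQ
UI | 233 | LS | LS
NULL | NULL | BQ | NULL
NULL | NULL | CR | NULL
NULL | NULL | NU | NULL
NULL | NULL | TH | NULL
NULL | NULL | NULL | NULL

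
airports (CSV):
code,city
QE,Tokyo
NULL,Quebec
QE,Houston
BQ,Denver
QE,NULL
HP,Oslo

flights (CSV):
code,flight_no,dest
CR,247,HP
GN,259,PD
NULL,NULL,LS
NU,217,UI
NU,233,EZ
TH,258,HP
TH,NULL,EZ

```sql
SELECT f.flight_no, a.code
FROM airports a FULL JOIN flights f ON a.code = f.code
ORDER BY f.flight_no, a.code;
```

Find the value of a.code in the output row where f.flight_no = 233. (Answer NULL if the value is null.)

NULL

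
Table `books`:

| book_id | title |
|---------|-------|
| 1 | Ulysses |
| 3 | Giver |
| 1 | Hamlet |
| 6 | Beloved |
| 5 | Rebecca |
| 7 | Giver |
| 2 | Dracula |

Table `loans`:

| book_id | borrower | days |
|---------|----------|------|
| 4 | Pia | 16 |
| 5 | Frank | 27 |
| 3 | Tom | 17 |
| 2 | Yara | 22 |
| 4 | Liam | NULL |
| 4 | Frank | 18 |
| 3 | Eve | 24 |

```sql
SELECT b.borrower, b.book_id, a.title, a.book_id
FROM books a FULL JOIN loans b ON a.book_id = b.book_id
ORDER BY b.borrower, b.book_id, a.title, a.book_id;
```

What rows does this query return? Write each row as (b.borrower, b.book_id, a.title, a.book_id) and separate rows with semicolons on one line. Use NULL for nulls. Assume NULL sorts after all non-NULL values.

FULL OUTER JOIN keeps every row from both sides; unmatched rows get NULL for the other side's columns.
Matching on a.book_id = b.book_id.
- book_id=1: no b row matches, row kept with b columns NULL.
- book_id=3: 2 matching b row(s), so 2 row(s) emitted.
- book_id=1: no b row matches, row kept with b columns NULL.
- book_id=6: no b row matches, row kept with b columns NULL.
- book_id=5: 1 matching b row(s), so 1 row(s) emitted.
- book_id=7: no b row matches, row kept with b columns NULL.
- book_id=2: 1 matching b row(s), so 1 row(s) emitted.
- plus 3 unmatched b row(s), each kept with NULL a columns.

(Eve, 3, Giver, 3); (Frank, 4, NULL, NULL); (Frank, 5, Rebecca, 5); (Liam, 4, NULL, NULL); (Pia, 4, NULL, NULL); (Tom, 3, Giver, 3); (Yara, 2, Dracula, 2); (NULL, NULL, Beloved, 6); (NULL, NULL, Giver, 7); (NULL, NULL, Hamlet, 1); (NULL, NULL, Ulysses, 1)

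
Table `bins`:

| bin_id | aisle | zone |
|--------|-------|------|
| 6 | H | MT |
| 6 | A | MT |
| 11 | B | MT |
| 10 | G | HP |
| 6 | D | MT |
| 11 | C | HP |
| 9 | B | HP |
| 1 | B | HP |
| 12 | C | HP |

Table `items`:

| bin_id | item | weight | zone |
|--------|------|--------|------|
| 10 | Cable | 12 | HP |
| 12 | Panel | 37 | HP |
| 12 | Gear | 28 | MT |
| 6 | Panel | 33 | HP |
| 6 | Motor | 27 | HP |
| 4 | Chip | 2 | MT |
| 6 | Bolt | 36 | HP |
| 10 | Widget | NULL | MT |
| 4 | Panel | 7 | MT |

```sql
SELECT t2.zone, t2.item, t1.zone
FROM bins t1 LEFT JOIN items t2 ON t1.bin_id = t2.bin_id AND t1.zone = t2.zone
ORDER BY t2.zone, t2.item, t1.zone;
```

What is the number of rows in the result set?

LEFT JOIN keeps every row from `bins`; unmatched rows get NULL for `items`'s columns.
Matching on t1.bin_id = t2.bin_id AND t1.zone = t2.zone.
- bin_id=6, zone=MT: no t2 row matches, row kept with t2 columns NULL.
- bin_id=6, zone=MT: no t2 row matches, row kept with t2 columns NULL.
- bin_id=11, zone=MT: no t2 row matches, row kept with t2 columns NULL.
- bin_id=10, zone=HP: 1 matching t2 row(s), so 1 row(s) emitted.
- bin_id=6, zone=MT: no t2 row matches, row kept with t2 columns NULL.
- bin_id=11, zone=HP: no t2 row matches, row kept with t2 columns NULL.
- bin_id=9, zone=HP: no t2 row matches, row kept with t2 columns NULL.
- bin_id=1, zone=HP: no t2 row matches, row kept with t2 columns NULL.
- bin_id=12, zone=HP: 1 matching t2 row(s), so 1 row(s) emitted.
Total: 2 matched + 7 padded = 9 rows.

9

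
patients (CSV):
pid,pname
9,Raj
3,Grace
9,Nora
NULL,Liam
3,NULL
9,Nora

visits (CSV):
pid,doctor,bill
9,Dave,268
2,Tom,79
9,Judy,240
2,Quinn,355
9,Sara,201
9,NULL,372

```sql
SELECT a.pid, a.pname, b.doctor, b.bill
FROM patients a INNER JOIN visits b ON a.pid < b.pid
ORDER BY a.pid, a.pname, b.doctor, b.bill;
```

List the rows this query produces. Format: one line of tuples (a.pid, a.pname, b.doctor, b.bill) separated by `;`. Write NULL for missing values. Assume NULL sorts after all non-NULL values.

INNER JOIN keeps only pairs where the ON condition holds.
Matching on a.pid < b.pid. A NULL in a compared column never satisfies the condition.
- a (pid=9) has no partner → excluded.
- a (pid=3) pairs with 4 row(s) of b.
- a (pid=9) has no partner → excluded.
- a (pid=NULL) has no partner → excluded.
- a (pid=3) pairs with 4 row(s) of b.
- a (pid=9) has no partner → excluded.
After projecting and ordering:
a.pid | a.pname | b.doctor | b.bill
3 | Grace | Dave | 268
3 | Grace | Judy | 240
3 | Grace | Sara | 201
3 | Grace | NULL | 372
3 | NULL | Dave | 268
3 | NULL | Judy | 240
3 | NULL | Sara | 201
3 | NULL | NULL | 372

(3, Grace, Dave, 268); (3, Grace, Judy, 240); (3, Grace, Sara, 201); (3, Grace, NULL, 372); (3, NULL, Dave, 268); (3, NULL, Judy, 240); (3, NULL, Sara, 201); (3, NULL, NULL, 372)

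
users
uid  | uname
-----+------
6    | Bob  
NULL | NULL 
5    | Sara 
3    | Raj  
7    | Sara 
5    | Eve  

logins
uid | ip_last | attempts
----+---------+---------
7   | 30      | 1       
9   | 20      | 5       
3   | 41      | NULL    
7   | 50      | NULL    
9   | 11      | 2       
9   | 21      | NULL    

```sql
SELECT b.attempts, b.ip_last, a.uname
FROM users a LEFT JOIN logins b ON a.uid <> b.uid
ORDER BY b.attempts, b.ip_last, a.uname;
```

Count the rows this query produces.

LEFT JOIN keeps every row from `users`; unmatched rows get NULL for `logins`'s columns.
Matching on a.uid <> b.uid. A NULL in a compared column never satisfies the condition.
- a (uid=6) pairs with 6 row(s) of b.
- a (uid=NULL) has no partner → padded with NULL.
- a (uid=5) pairs with 6 row(s) of b.
- a (uid=3) pairs with 5 row(s) of b.
- a (uid=7) pairs with 4 row(s) of b.
- a (uid=5) pairs with 6 row(s) of b.
Total: 27 matched + 1 padded = 28 rows.

28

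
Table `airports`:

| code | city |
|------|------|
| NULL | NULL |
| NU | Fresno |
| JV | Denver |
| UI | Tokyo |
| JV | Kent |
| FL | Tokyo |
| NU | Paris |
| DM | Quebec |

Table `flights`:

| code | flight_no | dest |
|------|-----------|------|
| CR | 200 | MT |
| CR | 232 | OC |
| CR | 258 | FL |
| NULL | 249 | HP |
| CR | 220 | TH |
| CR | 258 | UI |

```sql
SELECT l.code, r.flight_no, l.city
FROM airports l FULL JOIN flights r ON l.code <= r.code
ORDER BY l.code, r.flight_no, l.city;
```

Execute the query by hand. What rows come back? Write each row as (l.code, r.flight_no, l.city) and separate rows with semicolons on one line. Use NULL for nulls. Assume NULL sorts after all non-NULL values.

(DM, NULL, Quebec); (FL, NULL, Tokyo); (JV, NULL, Denver); (JV, NULL, Kent); (NU, NULL, Fresno); (NU, NULL, Paris); (UI, NULL, Tokyo); (NULL, 200, NULL); (NULL, 220, NULL); (NULL, 232, NULL); (NULL, 249, NULL); (NULL, 258, NULL); (NULL, 258, NULL); (NULL, NULL, NULL)

FULL OUTER JOIN keeps every row from both sides; unmatched rows get NULL for the other side's columns.
Matching on l.code <= r.code. A NULL in a compared column never satisfies the condition.
- code=NULL: no r row matches, row kept with r columns NULL.
- code=NU: no r row matches, row kept with r columns NULL.
- code=JV: no r row matches, row kept with r columns NULL.
- code=UI: no r row matches, row kept with r columns NULL.
- code=JV: no r row matches, row kept with r columns NULL.
- code=FL: no r row matches, row kept with r columns NULL.
- code=NU: no r row matches, row kept with r columns NULL.
- code=DM: no r row matches, row kept with r columns NULL.
- plus 6 unmatched r row(s), each kept with NULL l columns.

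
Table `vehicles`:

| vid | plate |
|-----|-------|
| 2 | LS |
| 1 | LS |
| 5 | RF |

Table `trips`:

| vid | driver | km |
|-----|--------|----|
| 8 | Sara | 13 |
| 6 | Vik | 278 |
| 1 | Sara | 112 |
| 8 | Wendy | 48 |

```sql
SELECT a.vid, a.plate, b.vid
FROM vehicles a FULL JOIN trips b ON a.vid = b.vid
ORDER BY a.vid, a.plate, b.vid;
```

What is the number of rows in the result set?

6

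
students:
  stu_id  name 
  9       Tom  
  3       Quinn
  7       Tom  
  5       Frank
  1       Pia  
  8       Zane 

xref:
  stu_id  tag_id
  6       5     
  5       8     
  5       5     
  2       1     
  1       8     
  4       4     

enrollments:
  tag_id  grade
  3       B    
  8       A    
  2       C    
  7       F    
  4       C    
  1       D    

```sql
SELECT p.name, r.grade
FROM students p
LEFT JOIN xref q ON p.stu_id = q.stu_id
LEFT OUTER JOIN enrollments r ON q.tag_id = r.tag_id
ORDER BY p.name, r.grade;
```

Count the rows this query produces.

Evaluate left to right. First `students p LEFT JOIN xref q` on stu_id: 7 row(s).
Then LEFT JOIN `enrollments r` on tag_id: each of those 7 rows is kept; rows whose q.tag_id has no match in r get NULL for r's columns.
Result: 7 row(s).

7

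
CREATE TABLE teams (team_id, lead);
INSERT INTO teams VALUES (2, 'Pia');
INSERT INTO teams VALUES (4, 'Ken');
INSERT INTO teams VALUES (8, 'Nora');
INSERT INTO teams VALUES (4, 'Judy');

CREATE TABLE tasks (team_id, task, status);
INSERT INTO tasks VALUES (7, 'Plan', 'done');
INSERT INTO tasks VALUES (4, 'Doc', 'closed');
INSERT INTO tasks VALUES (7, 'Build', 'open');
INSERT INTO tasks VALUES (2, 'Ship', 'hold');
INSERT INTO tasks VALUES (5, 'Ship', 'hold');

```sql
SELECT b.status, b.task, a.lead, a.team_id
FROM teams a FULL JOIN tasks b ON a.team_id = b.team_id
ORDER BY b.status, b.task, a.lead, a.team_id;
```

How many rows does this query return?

7

FULL OUTER JOIN keeps every row from both sides; unmatched rows get NULL for the other side's columns.
Matching on a.team_id = b.team_id.
- a row (team_id=2): matches 1 b row(s) → 1 output row(s).
- a row (team_id=4): matches 1 b row(s) → 1 output row(s).
- a row (team_id=8): no match → kept, b columns NULL.
- a row (team_id=4): matches 1 b row(s) → 1 output row(s).
- 3 row(s) from b found no a partner → padded with NULL.
Total: 3 matched + 4 padded = 7 rows.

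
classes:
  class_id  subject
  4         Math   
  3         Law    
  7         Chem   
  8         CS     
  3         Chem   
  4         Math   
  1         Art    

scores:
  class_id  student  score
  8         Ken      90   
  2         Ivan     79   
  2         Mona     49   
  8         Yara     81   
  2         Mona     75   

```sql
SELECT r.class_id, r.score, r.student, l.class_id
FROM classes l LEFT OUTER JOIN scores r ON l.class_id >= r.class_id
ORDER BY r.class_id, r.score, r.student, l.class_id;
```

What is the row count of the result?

LEFT JOIN keeps every row from `classes`; unmatched rows get NULL for `scores`'s columns.
Matching on l.class_id >= r.class_id.
- l[0] class_id=4 → 3 match(es) in r → 3 row(s).
- l[1] class_id=3 → 3 match(es) in r → 3 row(s).
- l[2] class_id=7 → 3 match(es) in r → 3 row(s).
- l[3] class_id=8 → 5 match(es) in r → 5 row(s).
- l[4] class_id=3 → 3 match(es) in r → 3 row(s).
- l[5] class_id=4 → 3 match(es) in r → 3 row(s).
- l[6] class_id=1 → no match; kept with NULLs on the r side.
Total: 20 matched + 1 padded = 21 rows.

21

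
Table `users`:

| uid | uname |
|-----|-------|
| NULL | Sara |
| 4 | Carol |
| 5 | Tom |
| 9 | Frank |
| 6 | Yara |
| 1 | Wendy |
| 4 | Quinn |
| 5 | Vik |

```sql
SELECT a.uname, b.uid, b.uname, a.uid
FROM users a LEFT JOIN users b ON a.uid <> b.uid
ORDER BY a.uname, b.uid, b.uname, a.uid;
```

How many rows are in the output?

39

LEFT JOIN keeps every row from `users a`; unmatched rows get NULL for `users b`'s columns.
Matching on a.uid <> b.uid. A NULL in a compared column never satisfies the condition.
- uid=NULL: no b row matches, row kept with b columns NULL.
- uid=4: 5 matching b row(s), so 5 row(s) emitted.
- uid=5: 5 matching b row(s), so 5 row(s) emitted.
- uid=9: 6 matching b row(s), so 6 row(s) emitted.
- uid=6: 6 matching b row(s), so 6 row(s) emitted.
- uid=1: 6 matching b row(s), so 6 row(s) emitted.
- uid=4: 5 matching b row(s), so 5 row(s) emitted.
- uid=5: 5 matching b row(s), so 5 row(s) emitted.
Total: 38 matched + 1 padded = 39 rows.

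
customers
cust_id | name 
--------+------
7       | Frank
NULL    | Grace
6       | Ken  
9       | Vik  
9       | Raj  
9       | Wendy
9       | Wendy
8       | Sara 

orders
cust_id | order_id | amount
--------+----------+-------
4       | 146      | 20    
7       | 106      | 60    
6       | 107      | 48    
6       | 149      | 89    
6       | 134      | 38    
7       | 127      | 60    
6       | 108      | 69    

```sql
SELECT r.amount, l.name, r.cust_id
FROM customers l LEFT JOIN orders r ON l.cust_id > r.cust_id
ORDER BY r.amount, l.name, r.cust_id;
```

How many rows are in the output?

42

LEFT JOIN keeps every row from `customers`; unmatched rows get NULL for `orders`'s columns.
Matching on l.cust_id > r.cust_id. A NULL in a compared column never satisfies the condition.
- l[0] cust_id=7 → 5 match(es) in r → 5 row(s).
- l[1] cust_id=NULL → no match; kept with NULLs on the r side.
- l[2] cust_id=6 → 1 match(es) in r → 1 row(s).
- l[3] cust_id=9 → 7 match(es) in r → 7 row(s).
- l[4] cust_id=9 → 7 match(es) in r → 7 row(s).
- l[5] cust_id=9 → 7 match(es) in r → 7 row(s).
- l[6] cust_id=9 → 7 match(es) in r → 7 row(s).
- l[7] cust_id=8 → 7 match(es) in r → 7 row(s).
Total: 41 matched + 1 padded = 42 rows.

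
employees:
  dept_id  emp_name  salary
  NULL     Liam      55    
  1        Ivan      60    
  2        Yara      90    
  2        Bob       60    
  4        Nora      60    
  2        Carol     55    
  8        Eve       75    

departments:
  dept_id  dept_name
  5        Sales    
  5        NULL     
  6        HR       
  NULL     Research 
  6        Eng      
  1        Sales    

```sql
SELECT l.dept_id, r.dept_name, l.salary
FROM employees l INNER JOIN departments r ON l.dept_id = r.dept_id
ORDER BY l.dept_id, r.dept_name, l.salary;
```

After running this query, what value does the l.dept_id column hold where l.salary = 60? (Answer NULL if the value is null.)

1

INNER JOIN keeps only pairs where the ON condition holds.
Matching on l.dept_id = r.dept_id. A NULL in a compared column never satisfies the condition.
Matched pairs: 1.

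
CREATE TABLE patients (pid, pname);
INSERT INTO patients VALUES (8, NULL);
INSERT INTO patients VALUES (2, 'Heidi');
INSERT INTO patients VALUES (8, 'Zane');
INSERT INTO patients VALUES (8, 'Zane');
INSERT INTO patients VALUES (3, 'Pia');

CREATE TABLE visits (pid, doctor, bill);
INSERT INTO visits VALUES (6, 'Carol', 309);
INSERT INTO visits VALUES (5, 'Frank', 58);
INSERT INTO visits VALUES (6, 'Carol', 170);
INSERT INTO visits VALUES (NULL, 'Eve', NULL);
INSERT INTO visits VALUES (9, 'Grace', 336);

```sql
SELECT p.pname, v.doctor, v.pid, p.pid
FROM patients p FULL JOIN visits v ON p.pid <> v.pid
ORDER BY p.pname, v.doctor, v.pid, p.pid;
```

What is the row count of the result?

21

FULL OUTER JOIN keeps every row from both sides; unmatched rows get NULL for the other side's columns.
Matching on p.pid <> v.pid. A NULL in a compared column never satisfies the condition.
Matched pairs: 20; unmatched p rows kept: 0; unmatched v rows kept: 1.
Total: 20 matched + 1 padded = 21 rows.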